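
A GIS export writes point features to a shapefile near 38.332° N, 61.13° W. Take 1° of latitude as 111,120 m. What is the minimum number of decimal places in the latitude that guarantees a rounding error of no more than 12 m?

4

One degree of latitude covers 111120 m.
With N decimal places the half-ulp bound is 0.5·10⁻ᴺ°, or 0.5·10⁻ᴺ × 111120 m on the ground.
Need 0.5 × 111120 × 10⁻ᴺ ≤ 12 → 10⁻ᴺ ≤ 2.160e-04, so N ≥ 3.67.
At 3 places the error can reach 55.6 m, but 4 places keeps it to 5.56 m.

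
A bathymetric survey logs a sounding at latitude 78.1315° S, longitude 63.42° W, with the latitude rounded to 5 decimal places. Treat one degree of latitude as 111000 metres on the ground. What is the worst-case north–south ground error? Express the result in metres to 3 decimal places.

0.555 metres

Rounding to 5 decimal places leaves the latitude within ±5e-06° of the true value.
So the N–S error is at most 5e-06 × 111000 = 0.555 m.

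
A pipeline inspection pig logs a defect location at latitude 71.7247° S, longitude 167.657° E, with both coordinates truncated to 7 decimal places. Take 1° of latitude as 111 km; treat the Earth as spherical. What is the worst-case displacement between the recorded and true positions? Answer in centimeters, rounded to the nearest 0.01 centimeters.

1.16 centimeters

Truncating at 7 decimal places can drop up to a full unit in the last place, so each coordinate may be off by as much as 1e-07°.
North–south component: 1e-07° × 111000 = 0.0111 m.
Longitude error → 1e-07 × 111000 × cos 71.7247° = 1e-07 × 111000 × 0.3136 ≈ 0.00348077 m.
Worst case both components are at the extreme and orthogonal: √(0.0111² + 0.00348077²) ≈ 0.011633 m.
That is 0.011633 m = 1.1633 cm.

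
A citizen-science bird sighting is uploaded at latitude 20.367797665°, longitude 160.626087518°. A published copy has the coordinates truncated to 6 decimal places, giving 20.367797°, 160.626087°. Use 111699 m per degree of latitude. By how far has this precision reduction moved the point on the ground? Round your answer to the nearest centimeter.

Δlat = 20.367797665 − 20.367797 = +0.000000665°; Δlon = 160.626087518 − 160.626087 = +0.000000518°.
N–S: 0.000000665° × 111699 m/° = 0.0742798 m.
East–west at this latitude: 0.000000518° × 111699 × cos 20.3678° ≈ 0.000000518 × 104715 = 0.0542425 m.
Hypotenuse of the two orthogonal shifts: √(0.0742798² + 0.0542425²) = 0.0919769 m.
That is 0.0919769 m = 9.1977 cm.

9 centimeters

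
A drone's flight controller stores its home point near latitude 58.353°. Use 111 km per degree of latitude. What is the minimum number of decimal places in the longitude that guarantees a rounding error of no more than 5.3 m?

At 58.353° one degree of longitude covers 111000 × cos 58.353° ≈ 111000 × 0.5247 ≈ 58240 m.
With N decimal places the half-ulp bound is 0.5·10⁻ᴺ°, or 0.5·10⁻ᴺ × 58240 m on the ground.
Need 0.5 × 58240 × 10⁻ᴺ ≤ 5.3 → 10⁻ᴺ ≤ 1.820e-04, so N ≥ 3.74.
N = 3 would give 29.1 m (too coarse); N = 4 gives 2.91 m ≤ 5.3 m.

4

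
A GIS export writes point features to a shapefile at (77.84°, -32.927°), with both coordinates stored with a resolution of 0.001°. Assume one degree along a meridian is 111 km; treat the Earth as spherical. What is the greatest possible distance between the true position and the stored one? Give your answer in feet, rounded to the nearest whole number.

186 feet

With a 0.001° grid the true value lies within half a step, ±0.001°/2 = ±0.0005°, of the stored one.
Latitude error → 0.0005 × 111000 = 55.5 m along the meridian.
E–W at 77.84°: 0.0005° × 111000 × cos 77.84° = 0.0005 × 111000 × 0.2106 ≈ 11.6907 m.
The two errors are perpendicular, so the maximum displacement is √(55.5² + 11.6907²) ≈ 56.7179 m.
In feet: 56.7179 m ÷ 0.3048 ≈ 186.08 ft.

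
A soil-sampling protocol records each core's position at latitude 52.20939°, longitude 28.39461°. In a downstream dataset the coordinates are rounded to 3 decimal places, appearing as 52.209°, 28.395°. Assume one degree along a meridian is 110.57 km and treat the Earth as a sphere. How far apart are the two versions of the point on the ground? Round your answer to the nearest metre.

Δlat = 52.20939 − 52.209 = +0.00039°; Δlon = 28.39461 − 28.395 = -0.00039°.
North–south shift: 0.00039 × 110570 = 43.1223 m.
East–west at this latitude: -0.00039° × 110570 × cos 52.209° ≈ -0.00039 × 67755.4 = -26.4246 m.
Hypotenuse of the two orthogonal shifts: √(43.1223² + 26.4246²) = 50.5746 m.

51 metres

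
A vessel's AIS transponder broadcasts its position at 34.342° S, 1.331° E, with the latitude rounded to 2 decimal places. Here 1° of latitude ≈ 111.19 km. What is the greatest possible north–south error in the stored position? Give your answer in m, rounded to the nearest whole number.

Rounding to 2 decimal places leaves the latitude within ±0.005° of the true value.
So the N–S error is at most 0.005 × 111190 = 555.95 m.

556 m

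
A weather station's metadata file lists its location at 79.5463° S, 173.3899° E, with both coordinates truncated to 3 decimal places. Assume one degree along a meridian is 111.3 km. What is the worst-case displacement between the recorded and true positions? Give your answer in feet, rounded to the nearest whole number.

371 feet

Truncating at 3 decimal places can drop up to a full unit in the last place, so each coordinate may be off by as much as 0.001°.
Latitude error → 0.001 × 111300 = 111.3 m along the meridian.
Longitude error → 0.001 × 111300 × cos 79.5463° = 0.001 × 111300 × 0.1814 ≈ 20.1944 m.
The two errors are perpendicular, so the maximum displacement is √(111.3² + 20.1944²) ≈ 113.117 m.
Converting: 113.117 m × 3.2808 ft/m ≈ 371.12 ft.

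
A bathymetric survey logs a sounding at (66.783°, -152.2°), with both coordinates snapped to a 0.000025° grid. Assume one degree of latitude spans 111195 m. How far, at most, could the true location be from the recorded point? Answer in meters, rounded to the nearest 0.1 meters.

With a 0.000025° grid the true value lies within half a step, ±0.000025°/2 = ±1.25e-05°, of the stored one.
N–S: 1.25e-05° × 111195 m/° = 1.38994 m.
East–west component at 66.783°: 1.25e-05° × 111195 × cos 66.783° ≈ 1.25e-05 × 43834.7 ≈ 0.547934 m.
Combining orthogonally: (1.38994² + 0.547934²)^½ ≈ 1.49404 m.

1.5 meters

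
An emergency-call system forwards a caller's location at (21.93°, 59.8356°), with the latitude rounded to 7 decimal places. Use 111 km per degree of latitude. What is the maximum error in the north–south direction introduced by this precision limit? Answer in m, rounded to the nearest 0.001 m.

Rounding to 7 decimal places leaves the latitude within ±5e-08° of the true value.
Along the meridian that is 5e-08° × 111000 m/° = 0.00555 m.

0.006 m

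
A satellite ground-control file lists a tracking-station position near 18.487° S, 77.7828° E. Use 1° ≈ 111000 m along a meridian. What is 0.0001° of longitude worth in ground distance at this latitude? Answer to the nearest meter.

11 meters

0.0001° of longitude at 18.487° is 0.0001 × 111000 × cos 18.487° ≈ 0.0001 × 105272 = 10.5272 m.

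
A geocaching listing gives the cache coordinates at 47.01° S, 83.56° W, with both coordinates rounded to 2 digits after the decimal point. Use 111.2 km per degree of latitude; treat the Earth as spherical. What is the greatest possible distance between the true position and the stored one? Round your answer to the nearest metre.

673 metres

Rounding to 2 decimal places leaves each coordinate within ±0.005° of the true value.
N–S: 0.005° × 111200 m/° = 556 m.
E–W at 47.01°: 0.005° × 111200 × cos 47.01° = 0.005 × 111200 × 0.6819 ≈ 379.12 m.
Combining orthogonally: (556² + 379.12²)^½ ≈ 672.955 m.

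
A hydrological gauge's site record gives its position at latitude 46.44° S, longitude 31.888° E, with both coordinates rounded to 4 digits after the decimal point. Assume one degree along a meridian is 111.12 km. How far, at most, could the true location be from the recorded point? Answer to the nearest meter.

7 meters

Rounding to 4 decimal places leaves each coordinate within ±5e-05° of the true value.
N–S: 5e-05° × 111120 m/° = 5.556 m.
E–W at 46.44°: 5e-05° × 111120 × cos 46.44° = 5e-05 × 111120 × 0.6891 ≈ 3.82872 m.
The two errors are perpendicular, so the maximum displacement is √(5.556² + 3.82872²) ≈ 6.74746 m.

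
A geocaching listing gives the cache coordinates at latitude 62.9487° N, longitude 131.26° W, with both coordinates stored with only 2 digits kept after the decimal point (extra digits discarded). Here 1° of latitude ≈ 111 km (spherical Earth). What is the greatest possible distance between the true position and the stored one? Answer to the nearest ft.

Truncating at 2 decimal places can drop up to a full unit in the last place, so each coordinate may be off by as much as 0.01°.
North–south component: 0.01° × 111000 = 1110 m.
E–W at 62.9487°: 0.01° × 111000 × cos 62.9487° = 0.01 × 111000 × 0.4548 ≈ 504.815 m.
Worst case both components are at the extreme and orthogonal: √(1110² + 504.815²) ≈ 1219.4 m.
In feet: 1219.4 m ÷ 0.3048 ≈ 4000.7 ft.

4001 ft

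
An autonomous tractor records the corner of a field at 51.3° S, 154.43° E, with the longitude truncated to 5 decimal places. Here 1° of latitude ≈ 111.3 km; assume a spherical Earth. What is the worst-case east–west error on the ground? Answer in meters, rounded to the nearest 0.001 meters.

0.696 meters

Truncating at 5 decimal places can drop up to a full unit in the last place, so the longitude may be off by as much as 1e-05°.
Parallels shrink by cos φ, so at 51.3° a degree of longitude is 111300 × 0.6252 ≈ 69589.5 m.
East–west error: 1e-05° × 69589.5 m/° ≈ 0.695895 m.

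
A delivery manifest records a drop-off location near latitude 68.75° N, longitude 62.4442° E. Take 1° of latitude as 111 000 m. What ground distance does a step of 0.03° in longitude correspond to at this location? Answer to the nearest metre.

1207 metres

0.03° of longitude at 68.75° is 0.03 × 111000 × cos 68.75° ≈ 0.03 × 40230.6 = 1206.92 m.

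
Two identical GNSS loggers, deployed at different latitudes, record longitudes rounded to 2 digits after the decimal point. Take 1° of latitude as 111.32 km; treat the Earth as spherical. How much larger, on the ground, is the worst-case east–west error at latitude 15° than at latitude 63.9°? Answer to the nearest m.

293 m

Rounding to 2 decimal places leaves the longitude within ±0.005° of the true value.
At 15°: 0.005° × 111320 × cos 15° = 0.005 × 111320 × 0.9659 ≈ 537.63 m.
At 63.9°: 0.005° × 111320 × cos 63.9° = 0.005 × 111320 × 0.4399 ≈ 244.87 m.
So the lower-latitude error exceeds the higher by 537.63 − 244.87 = 292.76 m.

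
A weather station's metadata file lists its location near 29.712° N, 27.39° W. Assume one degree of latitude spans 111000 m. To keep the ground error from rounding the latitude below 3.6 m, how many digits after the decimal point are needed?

5 decimal places

One degree of latitude covers 111000 m.
N decimal places → at most half a unit in the last place, 0.5 × 10⁻ᴺ° = 111000/2 × 10⁻ᴺ m.
Setting 55500 × 10⁻ᴺ ≤ 3.6 gives 10ᴺ ≥ 1.542e+04, i.e. N ≥ 4.19.
N = 4 would give 5.55 m (too coarse); N = 5 gives 0.555 m ≤ 3.6 m.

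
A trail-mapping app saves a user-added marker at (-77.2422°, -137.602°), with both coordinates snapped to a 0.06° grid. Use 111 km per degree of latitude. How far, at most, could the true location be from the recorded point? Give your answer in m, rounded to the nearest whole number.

3410 m

With a 0.06° grid the true value lies within half a step, ±0.06°/2 = ±0.03°, of the stored one.
North–south component: 0.03° × 111000 = 3330 m.
East–west component at 77.2422°: 0.03° × 111000 × cos 77.2422° ≈ 0.03 × 24512.2 ≈ 735.365 m.
Combining orthogonally: (3330² + 735.365²)^½ ≈ 3410.23 m.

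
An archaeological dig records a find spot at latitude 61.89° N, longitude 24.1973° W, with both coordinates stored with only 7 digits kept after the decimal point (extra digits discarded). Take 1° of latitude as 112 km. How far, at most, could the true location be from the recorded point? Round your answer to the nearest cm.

Truncating at 7 decimal places can drop up to a full unit in the last place, so each coordinate may be off by as much as 1e-07°.
Latitude error → 1e-07 × 112000 = 0.0112 m along the meridian.
East–west component at 61.89°: 1e-07° × 112000 × cos 61.89° ≈ 1e-07 × 52770.6 ≈ 0.00527706 m.
Worst case both components are at the extreme and orthogonal: √(0.0112² + 0.00527706²) ≈ 0.0123809 m.
That is 0.0123809 m = 1.2381 cm.

1 cm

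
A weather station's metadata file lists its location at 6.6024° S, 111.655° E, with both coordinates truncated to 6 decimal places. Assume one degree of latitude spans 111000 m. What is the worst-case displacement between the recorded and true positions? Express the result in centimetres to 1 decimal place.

15.6 centimetres

Truncating at 6 decimal places can drop up to a full unit in the last place, so each coordinate may be off by as much as 1e-06°.
North–south component: 1e-06° × 111000 = 0.111 m.
East–west component at 6.6024°: 1e-06° × 111000 × cos 6.6024° ≈ 1e-06 × 110264 ≈ 0.110264 m.
Worst case both components are at the extreme and orthogonal: √(0.111² + 0.110264²) ≈ 0.156458 m.
That is 0.156458 m = 15.646 cm.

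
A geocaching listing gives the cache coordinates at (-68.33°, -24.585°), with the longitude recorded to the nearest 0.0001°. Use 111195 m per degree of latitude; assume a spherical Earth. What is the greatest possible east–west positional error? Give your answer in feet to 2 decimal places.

Rounding to 4 decimal places leaves the longitude within ±5e-05° of the true value.
Parallels shrink by cos φ, so at 68.33° a degree of longitude is 111195 × 0.3693 ≈ 41059.9 m.
So at most 5e-05° × 41059.9 ≈ 2.05299 m east–west.
In feet: 2.05299 m ÷ 0.3048 ≈ 6.7355 ft.

6.74 feet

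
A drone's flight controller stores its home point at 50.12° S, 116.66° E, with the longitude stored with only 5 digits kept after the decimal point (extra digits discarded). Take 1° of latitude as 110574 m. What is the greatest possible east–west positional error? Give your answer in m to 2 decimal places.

Truncating at 5 decimal places can drop up to a full unit in the last place, so the longitude may be off by as much as 1e-05°.
At latitude 50.12° a degree of longitude spans 110574 m × cos 50.12° = 110574 × 0.6412 ≈ 70898 m.
East–west error: 1e-05° × 70898 m/° ≈ 0.70898 m.

0.71 m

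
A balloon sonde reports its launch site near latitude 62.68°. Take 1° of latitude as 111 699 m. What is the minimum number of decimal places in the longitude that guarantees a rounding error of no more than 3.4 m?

4 decimal places

At 62.68° one degree of longitude covers 111699 × cos 62.68° ≈ 111699 × 0.4590 ≈ 51265.3 m.
N decimal places → at most half a unit in the last place, 0.5 × 10⁻ᴺ° = 51265.3/2 × 10⁻ᴺ m.
Need 0.5 × 51265.3 × 10⁻ᴺ ≤ 3.4 → 10⁻ᴺ ≤ 1.326e-04, so N ≥ 3.88.
At 3 places the error can reach 25.6 m, but 4 places keeps it to 2.56 m.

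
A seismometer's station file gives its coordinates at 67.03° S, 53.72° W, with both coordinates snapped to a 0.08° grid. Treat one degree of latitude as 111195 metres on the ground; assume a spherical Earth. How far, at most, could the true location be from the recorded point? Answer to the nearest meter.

With a 0.08° grid the true value lies within half a step, ±0.08°/2 = ±0.04°, of the stored one.
N–S: 0.04° × 111195 m/° = 4447.8 m.
Longitude error → 0.04 × 111195 × cos 67.03° = 0.04 × 111195 × 0.3902 ≈ 1735.75 m.
Combining orthogonally: (4447.8² + 1735.75²)^½ ≈ 4774.49 m.

4774 meters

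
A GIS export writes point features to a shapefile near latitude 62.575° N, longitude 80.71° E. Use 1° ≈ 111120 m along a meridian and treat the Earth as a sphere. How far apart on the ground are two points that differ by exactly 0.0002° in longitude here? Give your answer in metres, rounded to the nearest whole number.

0.0002° of longitude at 62.575° is 0.0002 × 111120 × cos 62.575° ≈ 0.0002 × 51180.4 = 10.2361 m.

10 metres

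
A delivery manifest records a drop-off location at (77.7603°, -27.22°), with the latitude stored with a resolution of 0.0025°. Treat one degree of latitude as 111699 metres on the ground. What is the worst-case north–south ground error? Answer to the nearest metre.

With a 0.0025° grid the true value lies within half a step, ±0.0025°/2 = ±0.00125°, of the stored one.
So the N–S error is at most 0.00125 × 111699 = 139.624 m.

140 metres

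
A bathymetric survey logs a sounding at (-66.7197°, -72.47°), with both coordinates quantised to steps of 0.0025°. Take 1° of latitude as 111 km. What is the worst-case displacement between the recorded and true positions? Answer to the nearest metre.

With a 0.0025° grid the true value lies within half a step, ±0.0025°/2 = ±0.00125°, of the stored one.
Latitude error → 0.00125 × 111000 = 138.75 m along the meridian.
Longitude error → 0.00125 × 111000 × cos 66.7197° = 0.00125 × 111000 × 0.3952 ≈ 54.8381 m.
The two errors are perpendicular, so the maximum displacement is √(138.75² + 54.8381²) ≈ 149.194 m.

149 metres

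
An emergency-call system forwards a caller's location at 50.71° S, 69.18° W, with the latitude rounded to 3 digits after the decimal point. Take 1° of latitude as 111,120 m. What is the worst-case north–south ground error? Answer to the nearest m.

Rounding to 3 decimal places leaves the latitude within ±0.0005° of the true value.
North–south distance: 0.0005° × 111120 m/° = 55.56 m.

56 m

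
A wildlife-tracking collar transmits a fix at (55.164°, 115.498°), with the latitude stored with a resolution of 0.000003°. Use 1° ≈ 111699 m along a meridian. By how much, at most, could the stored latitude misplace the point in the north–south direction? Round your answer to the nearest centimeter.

With a 0.000003° grid the true value lies within half a step, ±0.000003°/2 = ±1.5e-06°, of the stored one.
Along the meridian that is 1.5e-06° × 111699 m/° = 0.167549 m.
That is 0.167549 m = 16.755 cm.

17 centimeters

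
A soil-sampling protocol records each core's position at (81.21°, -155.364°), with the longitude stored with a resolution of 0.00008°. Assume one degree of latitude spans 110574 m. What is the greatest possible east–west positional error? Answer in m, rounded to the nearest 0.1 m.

With a 0.00008° grid the true value lies within half a step, ±0.00008°/2 = ±4e-05°, of the stored one.
At latitude 81.21° a degree of longitude spans 110574 m × cos 81.21° = 110574 × 0.1528 ≈ 16897.2 m.
So at most 4e-05° × 16897.2 ≈ 0.675887 m east–west.

0.7 m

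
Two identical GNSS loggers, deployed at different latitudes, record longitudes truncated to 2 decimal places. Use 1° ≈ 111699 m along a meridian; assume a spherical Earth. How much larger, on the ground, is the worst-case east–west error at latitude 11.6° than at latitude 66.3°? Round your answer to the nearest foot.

2117 feet

Truncating at 2 decimal places can drop up to a full unit in the last place, so the longitude may be off by as much as 0.01°.
At 11.6°: 0.01° × 111699 × cos 11.6° = 0.01 × 111699 × 0.9796 ≈ 1094.2 m.
At 66.3°: 0.01° × 111699 × cos 66.3° = 0.01 × 111699 × 0.4019 ≈ 448.97 m.
Difference: 1094.2 − 448.97 = 645.2 m.
In feet: 645.204 m ÷ 0.3048 ≈ 2116.8 ft.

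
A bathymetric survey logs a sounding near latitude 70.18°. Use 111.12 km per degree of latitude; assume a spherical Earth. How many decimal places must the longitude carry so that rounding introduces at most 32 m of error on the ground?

3 decimal places

At 70.18° one degree of longitude covers 111120 × cos 70.18° ≈ 111120 × 0.3391 ≈ 37677.1 m.
Rounding to N decimal places gives at most 0.5 × 10⁻ᴺ degrees of error, i.e. 0.5 × 10⁻ᴺ × 37677.1 m.
Need 0.5 × 37677.1 × 10⁻ᴺ ≤ 32 → 10⁻ᴺ ≤ 1.699e-03, so N ≥ 2.77.
N = 2 would give 188 m (too coarse); N = 3 gives 18.8 m ≤ 32 m.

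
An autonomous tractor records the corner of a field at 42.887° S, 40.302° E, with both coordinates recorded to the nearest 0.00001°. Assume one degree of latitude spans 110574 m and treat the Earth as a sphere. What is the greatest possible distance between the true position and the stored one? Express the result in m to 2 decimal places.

0.69 m

Rounding to 5 decimal places leaves each coordinate within ±5e-06° of the true value.
N–S: 5e-06° × 110574 m/° = 0.55287 m.
E–W at 42.887°: 5e-06° × 110574 × cos 42.887° = 5e-06 × 110574 × 0.7327 ≈ 0.405086 m.
Worst case both components are at the extreme and orthogonal: √(0.55287² + 0.405086²) ≈ 0.685391 m.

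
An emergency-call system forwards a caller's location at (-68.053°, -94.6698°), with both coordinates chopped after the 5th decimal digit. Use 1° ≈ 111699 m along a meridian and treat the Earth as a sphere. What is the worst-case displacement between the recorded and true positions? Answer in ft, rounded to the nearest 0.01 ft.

3.91 ft

Truncating at 5 decimal places can drop up to a full unit in the last place, so each coordinate may be off by as much as 1e-05°.
North–south component: 1e-05° × 111699 = 1.11699 m.
Longitude error → 1e-05 × 111699 × cos 68.053° = 1e-05 × 111699 × 0.3737 ≈ 0.417474 m.
Combining orthogonally: (1.11699² + 0.417474²)^½ ≈ 1.19246 m.
In feet: 1.19246 m ÷ 0.3048 ≈ 3.9123 ft.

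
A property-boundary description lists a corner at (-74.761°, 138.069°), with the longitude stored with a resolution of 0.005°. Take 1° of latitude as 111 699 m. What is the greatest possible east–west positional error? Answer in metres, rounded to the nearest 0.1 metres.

With a 0.005° grid the true value lies within half a step, ±0.005°/2 = ±0.0025°, of the stored one.
Parallels shrink by cos φ, so at 74.761° a degree of longitude is 111699 × 0.2628 ≈ 29359.6 m.
So at most 0.0025° × 29359.6 ≈ 73.3991 m east–west.

73.4 metres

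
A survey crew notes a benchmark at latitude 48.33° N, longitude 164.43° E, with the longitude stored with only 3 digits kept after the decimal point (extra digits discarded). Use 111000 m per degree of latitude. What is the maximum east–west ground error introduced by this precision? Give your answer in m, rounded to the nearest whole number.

Truncating at 3 decimal places can drop up to a full unit in the last place, so the longitude may be off by as much as 0.001°.
At latitude 48.33° a degree of longitude spans 111000 m × cos 48.33° = 111000 × 0.6648 ≈ 73797.2 m.
Maximum E–W displacement: 0.001 × 73797.2 = 73.7972 m.

74 m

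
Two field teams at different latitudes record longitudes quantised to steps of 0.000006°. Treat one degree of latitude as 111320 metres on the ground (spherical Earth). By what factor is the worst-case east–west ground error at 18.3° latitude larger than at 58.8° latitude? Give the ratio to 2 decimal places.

1.83

With a 0.000006° grid the true value lies within half a step, ±0.000006°/2 = ±3e-06°, of the stored one.
At 18.3°: 3e-06° × 111320 × cos 18.3° = 3e-06 × 111320 × 0.9494 ≈ 0.31707 m.
Error at 58.8° = 3e-06° × 111320 × cos 58.8° ≈ 0.33396 × 0.5180 = 0.173 m.
The ratio reduces to cos 18.3° / cos 58.8° = 0.9494/0.5180 ≈ 1.8328.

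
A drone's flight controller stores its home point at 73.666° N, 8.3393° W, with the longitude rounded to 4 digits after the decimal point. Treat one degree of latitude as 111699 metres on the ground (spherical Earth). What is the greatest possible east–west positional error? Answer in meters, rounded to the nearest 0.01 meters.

1.57 meters

Rounding to 4 decimal places leaves the longitude within ±5e-05° of the true value.
At latitude 73.666° a degree of longitude spans 111699 m × cos 73.666° = 111699 × 0.2812 ≈ 31413.8 m.
So at most 5e-05° × 31413.8 ≈ 1.57069 m east–west.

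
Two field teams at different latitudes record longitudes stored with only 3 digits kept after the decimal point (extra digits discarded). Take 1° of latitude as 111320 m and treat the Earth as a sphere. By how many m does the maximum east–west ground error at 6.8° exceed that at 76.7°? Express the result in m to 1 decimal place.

84.9 m

Truncating at 3 decimal places can drop up to a full unit in the last place, so the longitude may be off by as much as 0.001°.
At 6.8°: 0.001° × 111320 × cos 6.8° = 0.001 × 111320 × 0.9930 ≈ 110.54 m.
Error at 76.7° = 0.001° × 111320 × cos 76.7° ≈ 111.32 × 0.2300 = 25.609 m.
So the lower-latitude error exceeds the higher by 110.54 − 25.609 = 84.928 m.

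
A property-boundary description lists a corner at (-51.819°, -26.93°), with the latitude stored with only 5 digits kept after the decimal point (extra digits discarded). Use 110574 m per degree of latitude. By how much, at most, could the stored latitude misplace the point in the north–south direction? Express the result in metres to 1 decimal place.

Truncating at 5 decimal places can drop up to a full unit in the last place, so the latitude may be off by as much as 1e-05°.
North–south distance: 1e-05° × 110574 m/° = 1.10574 m.

1.1 metres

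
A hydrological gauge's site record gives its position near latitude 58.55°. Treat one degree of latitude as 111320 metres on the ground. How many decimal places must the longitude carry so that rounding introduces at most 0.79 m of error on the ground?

At 58.55° one degree of longitude covers 111320 × cos 58.55° ≈ 111320 × 0.5218 ≈ 58081.7 m.
With N decimal places the half-ulp bound is 0.5·10⁻ᴺ°, or 0.5·10⁻ᴺ × 58081.7 m on the ground.
Need 0.5 × 58081.7 × 10⁻ᴺ ≤ 0.79 → 10⁻ᴺ ≤ 2.720e-05, so N ≥ 4.57.
N = 4 would give 2.9 m (too coarse); N = 5 gives 0.29 m ≤ 0.79 m.

5 decimal places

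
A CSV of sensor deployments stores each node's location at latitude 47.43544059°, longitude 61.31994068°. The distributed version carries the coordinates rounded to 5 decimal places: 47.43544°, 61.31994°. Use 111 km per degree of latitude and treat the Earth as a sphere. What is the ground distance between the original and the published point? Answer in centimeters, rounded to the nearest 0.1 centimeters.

8.3 centimeters

Δlat = 47.43544059 − 47.43544 = +0.00000059°; Δlon = 61.31994068 − 61.31994 = +0.00000068°.
North–south shift: 0.00000059 × 111000 = 0.06549 m.
E–W at 47.4354°: 0.00000068° × 111000 × cos 47.4354° = 0.00000068 × 111000 × 0.6764 ≈ 0.0510562 m.
Distance: √(0.06549² + 0.0510562²) ≈ 0.0830402 m.
That is 0.0830402 m = 8.304 cm.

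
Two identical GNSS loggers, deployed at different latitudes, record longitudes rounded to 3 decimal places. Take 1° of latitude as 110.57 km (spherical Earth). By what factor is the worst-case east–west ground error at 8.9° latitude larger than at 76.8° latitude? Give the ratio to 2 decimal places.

Rounding to 3 decimal places leaves the longitude within ±0.0005° of the true value.
Error at 8.9° = 0.0005° × 110570 × cos 8.9° ≈ 55.285 × 0.9880 = 54.619 m.
Error at 76.8° = 0.0005° × 110570 × cos 76.8° ≈ 55.285 × 0.2284 = 12.624 m.
The ratio reduces to cos 8.9° / cos 76.8° = 0.9880/0.2284 ≈ 4.3265.

4.33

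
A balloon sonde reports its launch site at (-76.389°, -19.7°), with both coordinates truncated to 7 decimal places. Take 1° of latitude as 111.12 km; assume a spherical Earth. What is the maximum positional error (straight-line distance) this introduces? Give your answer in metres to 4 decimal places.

0.0114 metres

Truncating at 7 decimal places can drop up to a full unit in the last place, so each coordinate may be off by as much as 1e-07°.
Latitude error → 1e-07 × 111120 = 0.011112 m along the meridian.
East–west component at 76.389°: 1e-07° × 111120 × cos 76.389° ≈ 1e-07 × 26149.7 ≈ 0.00261497 m.
Combining orthogonally: (0.011112² + 0.00261497²)^½ ≈ 0.0114155 m.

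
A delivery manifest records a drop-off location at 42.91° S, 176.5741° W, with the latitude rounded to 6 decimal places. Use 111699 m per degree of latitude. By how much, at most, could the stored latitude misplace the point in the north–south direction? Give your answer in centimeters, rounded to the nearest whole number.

Rounding to 6 decimal places leaves the latitude within ±5e-07° of the true value.
Along the meridian that is 5e-07° × 111699 m/° = 0.0558495 m.
That is 0.0558495 m = 5.5849 cm.

6 centimeters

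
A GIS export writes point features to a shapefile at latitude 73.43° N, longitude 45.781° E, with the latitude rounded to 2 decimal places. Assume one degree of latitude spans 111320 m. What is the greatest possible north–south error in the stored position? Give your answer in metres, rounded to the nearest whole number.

Rounding to 2 decimal places leaves the latitude within ±0.005° of the true value.
North–south distance: 0.005° × 111320 m/° = 556.6 m.

557 metres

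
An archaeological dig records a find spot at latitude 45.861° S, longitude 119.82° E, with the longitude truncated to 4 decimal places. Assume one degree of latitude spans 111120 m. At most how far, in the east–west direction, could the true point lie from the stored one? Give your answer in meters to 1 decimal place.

7.7 meters

Truncating at 4 decimal places can drop up to a full unit in the last place, so the longitude may be off by as much as 0.0001°.
One degree of longitude at 45.861° is 111120 × cos 45.861° ≈ 111120 × 0.6964 = 77384.1 m.
Maximum E–W displacement: 0.0001 × 77384.1 = 7.73841 m.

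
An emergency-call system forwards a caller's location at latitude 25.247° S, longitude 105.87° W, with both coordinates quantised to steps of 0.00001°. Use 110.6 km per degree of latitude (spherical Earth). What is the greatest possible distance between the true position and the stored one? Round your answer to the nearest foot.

With a 0.00001° grid the true value lies within half a step, ±0.00001°/2 = ±5e-06°, of the stored one.
N–S: 5e-06° × 110600 m/° = 0.553 m.
Longitude error → 5e-06 × 110600 × cos 25.247° = 5e-06 × 110600 × 0.9045 ≈ 0.500176 m.
The two errors are perpendicular, so the maximum displacement is √(0.553² + 0.500176²) ≈ 0.745644 m.
In feet: 0.745644 m ÷ 0.3048 ≈ 2.4463 ft.

2 feet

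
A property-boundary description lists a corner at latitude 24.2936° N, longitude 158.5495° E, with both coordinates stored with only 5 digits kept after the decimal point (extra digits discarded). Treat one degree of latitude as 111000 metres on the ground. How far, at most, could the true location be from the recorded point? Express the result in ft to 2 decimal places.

Truncating at 5 decimal places can drop up to a full unit in the last place, so each coordinate may be off by as much as 1e-05°.
N–S: 1e-05° × 111000 m/° = 1.11 m.
E–W at 24.2936°: 1e-05° × 111000 × cos 24.2936° = 1e-05 × 111000 × 0.9114 ≈ 1.01171 m.
Combining orthogonally: (1.11² + 1.01171²)^½ ≈ 1.50188 m.
In feet: 1.50188 m ÷ 0.3048 ≈ 4.9274 ft.

4.93 ft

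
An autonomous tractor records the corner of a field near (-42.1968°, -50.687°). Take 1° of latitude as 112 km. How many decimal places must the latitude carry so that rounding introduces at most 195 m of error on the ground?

One degree of latitude covers 112000 m.
N decimal places → at most half a unit in the last place, 0.5 × 10⁻ᴺ° = 112000/2 × 10⁻ᴺ m.
Need 0.5 × 112000 × 10⁻ᴺ ≤ 195 → 10⁻ᴺ ≤ 3.482e-03, so N ≥ 2.46.
At 2 places the error can reach 560 m, but 3 places keeps it to 56 m.

3 decimal places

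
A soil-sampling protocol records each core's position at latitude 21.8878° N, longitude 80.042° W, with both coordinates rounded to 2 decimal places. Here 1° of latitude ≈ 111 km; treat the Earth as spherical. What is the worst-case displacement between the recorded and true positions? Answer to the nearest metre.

757 metres

Rounding to 2 decimal places leaves each coordinate within ±0.005° of the true value.
N–S: 0.005° × 111000 m/° = 555 m.
Longitude error → 0.005 × 111000 × cos 21.8878° = 0.005 × 111000 × 0.9279 ≈ 514.993 m.
The two errors are perpendicular, so the maximum displacement is √(555² + 514.993²) ≈ 757.128 m.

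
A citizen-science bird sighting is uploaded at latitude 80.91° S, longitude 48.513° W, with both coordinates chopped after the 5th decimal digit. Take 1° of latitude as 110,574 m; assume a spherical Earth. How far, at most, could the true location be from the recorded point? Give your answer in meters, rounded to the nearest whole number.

1 meters

Truncating at 5 decimal places can drop up to a full unit in the last place, so each coordinate may be off by as much as 1e-05°.
N–S: 1e-05° × 110574 m/° = 1.10574 m.
Longitude error → 1e-05 × 110574 × cos 80.91° = 1e-05 × 110574 × 0.1580 ≈ 0.174691 m.
Combining orthogonally: (1.10574² + 0.174691²)^½ ≈ 1.11945 m.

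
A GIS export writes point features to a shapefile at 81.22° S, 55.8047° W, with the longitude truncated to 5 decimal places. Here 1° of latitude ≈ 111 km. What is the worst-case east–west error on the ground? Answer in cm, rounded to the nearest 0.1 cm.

Truncating at 5 decimal places can drop up to a full unit in the last place, so the longitude may be off by as much as 1e-05°.
At latitude 81.22° a degree of longitude spans 111000 m × cos 81.22° = 111000 × 0.1526 ≈ 16943.1 m.
So at most 1e-05° × 16943.1 ≈ 0.169431 m east–west.
That is 0.169431 m = 16.943 cm.

16.9 cm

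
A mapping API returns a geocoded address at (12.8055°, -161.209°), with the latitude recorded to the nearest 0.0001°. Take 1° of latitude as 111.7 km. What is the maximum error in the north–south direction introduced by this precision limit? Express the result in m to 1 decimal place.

Rounding to 4 decimal places leaves the latitude within ±5e-05° of the true value.
North–south distance: 5e-05° × 111700 m/° = 5.585 m.

5.6 m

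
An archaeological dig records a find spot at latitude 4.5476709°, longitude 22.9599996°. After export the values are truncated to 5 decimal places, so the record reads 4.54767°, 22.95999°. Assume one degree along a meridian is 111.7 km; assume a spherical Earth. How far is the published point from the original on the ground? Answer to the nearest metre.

Δlat = 4.5476709 − 4.54767 = +0.0000009°; Δlon = 22.9599996 − 22.95999 = +0.0000096°.
N–S: 0.0000009° × 111700 m/° = 0.10053 m.
E–W at 4.54767°: 0.0000096° × 111700 × cos 4.54767° = 0.0000096 × 111700 × 0.9969 ≈ 1.06894 m.
Distance: √(0.10053² + 1.06894²) ≈ 1.07366 m.

1 metres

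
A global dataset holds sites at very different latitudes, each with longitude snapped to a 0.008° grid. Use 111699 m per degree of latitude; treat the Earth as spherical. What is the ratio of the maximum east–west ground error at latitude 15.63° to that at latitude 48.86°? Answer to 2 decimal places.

1.46

With a 0.008° grid the true value lies within half a step, ±0.008°/2 = ±0.004°, of the stored one.
Error at 15.63° = 0.004° × 111699 × cos 15.63° ≈ 446.8 × 0.9630 = 430.27 m.
At 48.86°: 0.004° × 111699 × cos 48.86° = 0.004 × 111699 × 0.6579 ≈ 293.95 m.
The ratio reduces to cos 15.63° / cos 48.86° = 0.9630/0.6579 ≈ 1.4638.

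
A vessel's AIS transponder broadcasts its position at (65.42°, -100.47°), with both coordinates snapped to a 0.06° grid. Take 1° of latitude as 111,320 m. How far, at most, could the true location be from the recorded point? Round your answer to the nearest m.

3617 m

With a 0.06° grid the true value lies within half a step, ±0.06°/2 = ±0.03°, of the stored one.
Latitude error → 0.03 × 111320 = 3339.6 m along the meridian.
Longitude error → 0.03 × 111320 × cos 65.42° = 0.03 × 111320 × 0.4160 ≈ 1389.15 m.
Combining orthogonally: (3339.6² + 1389.15²)^½ ≈ 3617 m.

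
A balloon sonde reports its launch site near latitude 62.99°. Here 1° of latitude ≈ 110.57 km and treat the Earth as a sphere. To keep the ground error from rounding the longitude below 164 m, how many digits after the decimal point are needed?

3

At 62.99° one degree of longitude covers 110570 × cos 62.99° ≈ 110570 × 0.4541 ≈ 50214.9 m.
Rounding to N decimal places gives at most 0.5 × 10⁻ᴺ degrees of error, i.e. 0.5 × 10⁻ᴺ × 50214.9 m.
Need 0.5 × 50214.9 × 10⁻ᴺ ≤ 164 → 10⁻ᴺ ≤ 6.532e-03, so N ≥ 2.18.
N = 2 would give 251 m (too coarse); N = 3 gives 25.1 m ≤ 164 m.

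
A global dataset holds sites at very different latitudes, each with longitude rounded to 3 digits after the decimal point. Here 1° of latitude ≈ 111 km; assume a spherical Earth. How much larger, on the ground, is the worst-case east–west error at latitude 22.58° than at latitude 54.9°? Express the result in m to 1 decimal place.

Rounding to 3 decimal places leaves the longitude within ±0.0005° of the true value.
Error at 22.58° = 0.0005° × 111000 × cos 22.58° ≈ 55.5 × 0.9233 = 51.246 m.
At 54.9°: 0.0005° × 111000 × cos 54.9° = 0.0005 × 111000 × 0.5750 ≈ 31.913 m.
So the lower-latitude error exceeds the higher by 51.246 − 31.913 = 19.333 m.

19.3 m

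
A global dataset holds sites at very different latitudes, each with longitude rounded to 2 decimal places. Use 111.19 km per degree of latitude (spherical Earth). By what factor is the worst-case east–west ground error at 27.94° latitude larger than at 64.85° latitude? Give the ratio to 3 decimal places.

Rounding to 2 decimal places leaves the longitude within ±0.005° of the true value.
Error at 27.94° = 0.005° × 111190 × cos 27.94° ≈ 555.95 × 0.8834 = 491.15 m.
Error at 64.85° = 0.005° × 111190 × cos 64.85° ≈ 555.95 × 0.4250 = 236.27 m.
Ratio: 491.15 / 236.27 = cos 27.94° / cos 64.85° ≈ 2.0787.

2.079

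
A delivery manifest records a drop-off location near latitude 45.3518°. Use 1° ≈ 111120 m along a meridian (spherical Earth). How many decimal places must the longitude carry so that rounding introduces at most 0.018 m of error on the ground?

At 45.3518° one degree of longitude covers 111120 × cos 45.3518° ≈ 111120 × 0.7028 ≈ 78089.8 m.
N decimal places → at most half a unit in the last place, 0.5 × 10⁻ᴺ° = 78089.8/2 × 10⁻ᴺ m.
Need 0.5 × 78089.8 × 10⁻ᴺ ≤ 0.018 → 10⁻ᴺ ≤ 4.610e-07, so N ≥ 6.34.
So 7 decimal places suffice (0.0039 m); 6 would allow up to 0.039 m.

7 decimal places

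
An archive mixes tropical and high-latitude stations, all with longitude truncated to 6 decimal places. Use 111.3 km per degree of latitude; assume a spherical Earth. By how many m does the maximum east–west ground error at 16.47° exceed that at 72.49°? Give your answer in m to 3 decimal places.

Truncating at 6 decimal places can drop up to a full unit in the last place, so the longitude may be off by as much as 1e-06°.
Error at 16.47° = 1e-06° × 111300 × cos 16.47° ≈ 0.1113 × 0.9590 = 0.10673 m.
At 72.49°: 1e-06° × 111300 × cos 72.49° = 1e-06 × 111300 × 0.3009 ≈ 0.033487 m.
Difference: 0.10673 − 0.033487 = 0.073246 m.

0.073 m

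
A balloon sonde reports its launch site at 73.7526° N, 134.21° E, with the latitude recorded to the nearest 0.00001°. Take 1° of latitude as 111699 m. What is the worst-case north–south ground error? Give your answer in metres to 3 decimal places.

Rounding to 5 decimal places leaves the latitude within ±5e-06° of the true value.
Along the meridian that is 5e-06° × 111699 m/° = 0.558495 m.

0.558 metres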